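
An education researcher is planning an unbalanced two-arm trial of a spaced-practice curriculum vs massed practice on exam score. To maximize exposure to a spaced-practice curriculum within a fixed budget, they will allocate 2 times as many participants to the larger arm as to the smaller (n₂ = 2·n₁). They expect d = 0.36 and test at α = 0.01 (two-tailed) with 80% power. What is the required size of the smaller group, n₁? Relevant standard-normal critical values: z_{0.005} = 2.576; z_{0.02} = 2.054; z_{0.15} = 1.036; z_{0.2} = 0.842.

n₁ = 136

With allocation ratio k = n₂/n₁ = 2, Var(x̄₁−x̄₂) = σ²(1/n₁ + 1/(k·n₁)) = σ²·(k+1)/(k·n₁).
So n₁ = (1 + 1/k)·((z_{α/2} + z_β)/d)² = 1.500 × (3.418/0.36)².
n₁ = 1.500 × 90.14 = 135.2.
Round up: n₁ = 136, giving n₂ = 2 × 136 = 272.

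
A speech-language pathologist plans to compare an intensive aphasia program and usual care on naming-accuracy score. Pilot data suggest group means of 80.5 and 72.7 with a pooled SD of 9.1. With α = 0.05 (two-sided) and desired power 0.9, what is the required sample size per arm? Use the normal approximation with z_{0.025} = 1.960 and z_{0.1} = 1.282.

n = 29 per group

Cohen's d = |M₁ − M₂| / SD_pooled = |80.5 − 72.7| / 9.1 = 7.8 / 9.1 = 0.857.
For two independent groups with equal n: n = 2·((z_{α/2} + z_β) / d)².
z_{α/2} + z_β = 1.960 + 1.282 = 3.242.
n = 2 × (3.242 / 0.857)² = 2 × 3.783² = 2 × 14.31 = 28.6.
Round up to the next whole participant.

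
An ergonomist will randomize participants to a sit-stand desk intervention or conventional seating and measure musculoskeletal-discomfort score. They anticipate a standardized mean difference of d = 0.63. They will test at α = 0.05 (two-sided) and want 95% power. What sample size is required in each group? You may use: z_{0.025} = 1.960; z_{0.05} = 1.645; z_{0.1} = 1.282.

n = 66 per group

For two independent groups with equal n: n = 2·((z_{α/2} + z_β) / d)².
z_{α/2} + z_β = 1.960 + 1.645 = 3.605.
n = 2 × (3.605 / 0.63)² = 2 × 5.722² = 2 × 32.74 = 65.5.
Round up to the next whole participant.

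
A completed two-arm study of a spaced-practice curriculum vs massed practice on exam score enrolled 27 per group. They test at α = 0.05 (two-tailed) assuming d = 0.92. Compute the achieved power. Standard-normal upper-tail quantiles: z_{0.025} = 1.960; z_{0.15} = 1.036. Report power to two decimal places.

For two equal groups, power = Φ(d·√(n/2) − z_{α/2}).
d·√(n/2) = 0.92 × √(27/2) = 0.92 × 3.674 = 3.380.
z_β = 3.380 − 1.960 = 1.420.
Power = Φ(1.420) = 0.922.

power ≈ 0.92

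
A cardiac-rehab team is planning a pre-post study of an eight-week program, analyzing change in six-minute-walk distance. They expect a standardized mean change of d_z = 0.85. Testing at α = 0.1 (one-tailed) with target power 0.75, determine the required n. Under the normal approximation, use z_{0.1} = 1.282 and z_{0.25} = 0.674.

n = 6 pairs

For a paired (one-sample on differences) test: n = ((z_{α} + z_β) / d)².
z_{α} + z_β = 1.282 + 0.674 = 1.956.
n = (1.956 / 0.85)² = 2.301² = 5.30.
Round up.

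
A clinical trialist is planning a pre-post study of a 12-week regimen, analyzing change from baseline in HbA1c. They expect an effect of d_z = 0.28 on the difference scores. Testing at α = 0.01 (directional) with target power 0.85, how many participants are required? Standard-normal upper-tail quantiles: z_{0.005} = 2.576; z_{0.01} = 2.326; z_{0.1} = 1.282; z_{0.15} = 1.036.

For a paired (one-sample on differences) test: n = ((z_{α} + z_β) / d)².
z_{α} + z_β = 2.326 + 1.036 = 3.362.
n = (3.362 / 0.28)² = 12.007² = 144.17.
Round up.

n = 145 pairs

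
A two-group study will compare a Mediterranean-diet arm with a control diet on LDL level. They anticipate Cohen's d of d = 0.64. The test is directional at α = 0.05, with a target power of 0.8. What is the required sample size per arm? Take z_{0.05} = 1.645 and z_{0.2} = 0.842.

For two independent groups with equal n: n = 2·((z_{α} + z_β) / d)².
z_{α} + z_β = 1.645 + 0.842 = 2.487.
n = 2 × (2.487 / 0.64)² = 2 × 3.886² = 2 × 15.10 = 30.2.
Round up to the next whole participant.

n = 31 per group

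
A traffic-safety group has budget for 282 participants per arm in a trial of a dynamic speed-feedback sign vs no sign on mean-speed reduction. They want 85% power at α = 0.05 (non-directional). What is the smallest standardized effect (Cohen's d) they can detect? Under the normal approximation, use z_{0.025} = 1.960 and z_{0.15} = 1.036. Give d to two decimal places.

d_min ≈ 0.25

For two independent groups of n = 282 each: d_min = (z_{α/2} + z_β)·√(2/n).
z-sum = 1.960 + 1.036 = 2.996.
d_min = 2.996 × √(2/282) = 2.996 × 0.0842 = 0.252.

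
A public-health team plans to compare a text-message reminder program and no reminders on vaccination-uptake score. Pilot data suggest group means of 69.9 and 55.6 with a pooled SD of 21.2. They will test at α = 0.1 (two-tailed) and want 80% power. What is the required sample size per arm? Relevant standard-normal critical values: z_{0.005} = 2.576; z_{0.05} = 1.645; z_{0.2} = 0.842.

Cohen's d = |M₁ − M₂| / SD_pooled = |69.9 − 55.6| / 21.2 = 14.3 / 21.2 = 0.675.
For two independent groups with equal n: n = 2·((z_{α/2} + z_β) / d)².
z_{α/2} + z_β = 1.645 + 0.842 = 2.487.
n = 2 × (2.487 / 0.675)² = 2 × 3.684² = 2 × 13.58 = 27.2.
Round up to the next whole participant.

n = 28 per group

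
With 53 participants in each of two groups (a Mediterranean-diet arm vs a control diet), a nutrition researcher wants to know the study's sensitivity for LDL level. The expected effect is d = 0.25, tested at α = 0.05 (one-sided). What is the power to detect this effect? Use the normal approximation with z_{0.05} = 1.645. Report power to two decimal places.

power ≈ 0.36

For two equal groups, power = Φ(d·√(n/2) − z_{α}).
d·√(n/2) = 0.25 × √(53/2) = 0.25 × 5.148 = 1.287.
z_β = 1.287 − 1.645 = -0.358.
Power = Φ(-0.358) = 0.360.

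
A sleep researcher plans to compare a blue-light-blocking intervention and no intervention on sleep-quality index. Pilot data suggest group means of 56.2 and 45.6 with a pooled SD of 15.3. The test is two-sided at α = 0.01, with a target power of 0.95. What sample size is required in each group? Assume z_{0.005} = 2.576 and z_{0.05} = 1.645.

Cohen's d = |M₁ − M₂| / SD_pooled = |56.2 − 45.6| / 15.3 = 10.6 / 15.3 = 0.693.
For two independent groups with equal n: n = 2·((z_{α/2} + z_β) / d)².
z_{α/2} + z_β = 2.576 + 1.645 = 4.221.
n = 2 × (4.221 / 0.693)² = 2 × 6.091² = 2 × 37.10 = 74.2.
Round up to the next whole participant.

n = 75 per group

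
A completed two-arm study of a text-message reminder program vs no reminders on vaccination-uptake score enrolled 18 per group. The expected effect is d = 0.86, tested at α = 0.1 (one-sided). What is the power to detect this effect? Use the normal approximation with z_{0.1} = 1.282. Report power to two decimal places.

For two equal groups, power = Φ(d·√(n/2) − z_{α}).
d·√(n/2) = 0.86 × √(18/2) = 0.86 × 3.000 = 2.580.
z_β = 2.580 − 1.282 = 1.298.
Power = Φ(1.298) = 0.903.

power ≈ 0.90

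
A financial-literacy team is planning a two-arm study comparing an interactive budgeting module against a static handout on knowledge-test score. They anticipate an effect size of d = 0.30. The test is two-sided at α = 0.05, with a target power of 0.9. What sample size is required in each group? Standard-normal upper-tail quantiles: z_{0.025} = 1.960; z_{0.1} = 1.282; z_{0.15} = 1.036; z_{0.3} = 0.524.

For two independent groups with equal n: n = 2·((z_{α/2} + z_β) / d)².
z_{α/2} + z_β = 1.960 + 1.282 = 3.242.
n = 2 × (3.242 / 0.30)² = 2 × 10.807² = 2 × 116.78 = 233.6.
Round up to the next whole participant.

n = 234 per group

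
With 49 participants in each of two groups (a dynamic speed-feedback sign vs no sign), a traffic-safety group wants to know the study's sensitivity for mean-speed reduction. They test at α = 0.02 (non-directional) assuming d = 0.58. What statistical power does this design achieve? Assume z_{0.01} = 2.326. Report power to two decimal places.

For two equal groups, power = Φ(d·√(n/2) − z_{α/2}).
d·√(n/2) = 0.58 × √(49/2) = 0.58 × 4.950 = 2.871.
z_β = 2.871 − 2.326 = 0.545.
Power = Φ(0.545) = 0.707.

power ≈ 0.71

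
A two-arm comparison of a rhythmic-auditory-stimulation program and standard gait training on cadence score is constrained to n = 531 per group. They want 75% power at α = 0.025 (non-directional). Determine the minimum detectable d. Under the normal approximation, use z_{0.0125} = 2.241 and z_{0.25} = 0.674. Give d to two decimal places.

For two independent groups of n = 531 each: d_min = (z_{α/2} + z_β)·√(2/n).
z-sum = 2.241 + 0.674 = 2.915.
d_min = 2.915 × √(2/531) = 2.915 × 0.0614 = 0.179.

d_min ≈ 0.18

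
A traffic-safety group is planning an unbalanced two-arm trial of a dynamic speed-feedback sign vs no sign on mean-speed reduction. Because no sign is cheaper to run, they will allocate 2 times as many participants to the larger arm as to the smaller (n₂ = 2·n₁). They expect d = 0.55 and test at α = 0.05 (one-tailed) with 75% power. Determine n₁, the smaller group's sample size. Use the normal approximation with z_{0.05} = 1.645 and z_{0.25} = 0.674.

n₁ = 27

With allocation ratio k = n₂/n₁ = 2, Var(x̄₁−x̄₂) = σ²(1/n₁ + 1/(k·n₁)) = σ²·(k+1)/(k·n₁).
So n₁ = (1 + 1/k)·((z_{α} + z_β)/d)² = 1.500 × (2.319/0.55)².
n₁ = 1.500 × 17.78 = 26.7.
Round up: n₁ = 27, giving n₂ = 2 × 27 = 54.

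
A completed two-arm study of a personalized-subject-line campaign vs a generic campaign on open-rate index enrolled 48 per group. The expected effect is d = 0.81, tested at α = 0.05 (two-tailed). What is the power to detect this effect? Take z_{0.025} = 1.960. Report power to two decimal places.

power ≈ 0.98

For two equal groups, power = Φ(d·√(n/2) − z_{α/2}).
d·√(n/2) = 0.81 × √(48/2) = 0.81 × 4.899 = 3.968.
z_β = 3.968 − 1.960 = 2.008.
Power = Φ(2.008) = 0.978.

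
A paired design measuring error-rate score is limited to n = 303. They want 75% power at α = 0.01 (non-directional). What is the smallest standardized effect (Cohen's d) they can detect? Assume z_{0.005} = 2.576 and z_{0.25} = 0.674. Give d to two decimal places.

For a single sample (or paired design) of n = 303: d_min = (z_{α/2} + z_β)/√n.
z-sum = 2.576 + 0.674 = 3.250.
d_min = 3.250 / √303 = 3.250 / 17.407 = 0.187.

d_min ≈ 0.19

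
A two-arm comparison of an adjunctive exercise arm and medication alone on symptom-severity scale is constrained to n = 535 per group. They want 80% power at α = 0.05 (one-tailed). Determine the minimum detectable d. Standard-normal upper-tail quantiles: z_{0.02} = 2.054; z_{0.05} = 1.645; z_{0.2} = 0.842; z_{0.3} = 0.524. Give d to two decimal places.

d_min ≈ 0.15

For two independent groups of n = 535 each: d_min = (z_{α} + z_β)·√(2/n).
z-sum = 1.645 + 0.842 = 2.487.
d_min = 2.487 × √(2/535) = 2.487 × 0.0611 = 0.152.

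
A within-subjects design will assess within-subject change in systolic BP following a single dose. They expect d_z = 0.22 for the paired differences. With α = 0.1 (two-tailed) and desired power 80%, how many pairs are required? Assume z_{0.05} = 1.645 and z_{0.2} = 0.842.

For a paired (one-sample on differences) test: n = ((z_{α/2} + z_β) / d)².
z_{α/2} + z_β = 1.645 + 0.842 = 2.487.
n = (2.487 / 0.22)² = 11.305² = 127.79.
Round up.

n = 128 pairs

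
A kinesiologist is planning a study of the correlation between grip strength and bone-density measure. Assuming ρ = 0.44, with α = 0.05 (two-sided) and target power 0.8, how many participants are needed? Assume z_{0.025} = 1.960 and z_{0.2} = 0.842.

n = 39

Fisher's z: C = ½·ln((1+r)/(1−r)) = ½·ln(2.5714) = 0.4722.
n = ((z_{α/2} + z_β)/C)² + 3.
(1.960 + 0.842) / 0.4722 = 2.802 / 0.4722 = 5.934.
n = 5.934² + 3 = 35.21 + 3 = 38.2.
Round up.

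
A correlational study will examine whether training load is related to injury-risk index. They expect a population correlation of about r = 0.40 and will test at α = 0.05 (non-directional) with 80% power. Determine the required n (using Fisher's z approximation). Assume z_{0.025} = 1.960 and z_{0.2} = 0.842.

n = 47

Fisher's z: C = ½·ln((1+r)/(1−r)) = ½·ln(2.3333) = 0.4236.
n = ((z_{α/2} + z_β)/C)² + 3.
(1.960 + 0.842) / 0.4236 = 2.802 / 0.4236 = 6.615.
n = 6.615² + 3 = 43.75 + 3 = 46.8.
Round up.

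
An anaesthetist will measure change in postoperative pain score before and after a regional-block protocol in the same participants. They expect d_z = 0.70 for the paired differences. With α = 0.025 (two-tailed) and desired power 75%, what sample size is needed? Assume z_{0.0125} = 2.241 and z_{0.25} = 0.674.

n = 18 pairs

For a paired (one-sample on differences) test: n = ((z_{α/2} + z_β) / d)².
z_{α/2} + z_β = 2.241 + 0.674 = 2.915.
n = (2.915 / 0.70)² = 4.164² = 17.34.
Round up.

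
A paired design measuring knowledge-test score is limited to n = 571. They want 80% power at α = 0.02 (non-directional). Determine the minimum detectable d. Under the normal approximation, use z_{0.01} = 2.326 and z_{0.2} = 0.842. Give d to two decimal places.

d_min ≈ 0.13

For a single sample (or paired design) of n = 571: d_min = (z_{α/2} + z_β)/√n.
z-sum = 2.326 + 0.842 = 3.168.
d_min = 3.168 / √571 = 3.168 / 23.896 = 0.133.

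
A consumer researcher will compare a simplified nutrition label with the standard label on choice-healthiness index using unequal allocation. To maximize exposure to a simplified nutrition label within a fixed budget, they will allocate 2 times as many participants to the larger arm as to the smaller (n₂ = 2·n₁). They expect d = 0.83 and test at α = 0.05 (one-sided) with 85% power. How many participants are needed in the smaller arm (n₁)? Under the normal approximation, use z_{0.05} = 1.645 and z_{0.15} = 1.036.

With allocation ratio k = n₂/n₁ = 2, Var(x̄₁−x̄₂) = σ²(1/n₁ + 1/(k·n₁)) = σ²·(k+1)/(k·n₁).
So n₁ = (1 + 1/k)·((z_{α} + z_β)/d)² = 1.500 × (2.681/0.83)².
n₁ = 1.500 × 10.43 = 15.7.
Round up: n₁ = 16, giving n₂ = 2 × 16 = 32.

n₁ = 16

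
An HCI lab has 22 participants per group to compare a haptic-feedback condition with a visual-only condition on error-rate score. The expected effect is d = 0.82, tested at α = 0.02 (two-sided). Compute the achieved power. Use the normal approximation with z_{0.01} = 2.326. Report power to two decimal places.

power ≈ 0.65

For two equal groups, power = Φ(d·√(n/2) − z_{α/2}).
d·√(n/2) = 0.82 × √(22/2) = 0.82 × 3.317 = 2.720.
z_β = 2.720 − 2.326 = 0.394.
Power = Φ(0.394) = 0.653.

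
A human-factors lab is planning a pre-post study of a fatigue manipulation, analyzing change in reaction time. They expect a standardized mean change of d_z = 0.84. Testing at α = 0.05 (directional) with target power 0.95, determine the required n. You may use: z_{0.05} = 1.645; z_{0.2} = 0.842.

For a paired (one-sample on differences) test: n = ((z_{α} + z_β) / d)².
z_{α} + z_β = 1.645 + 1.645 = 3.290.
n = (3.290 / 0.84)² = 3.917² = 15.34.
Round up.

n = 16 pairs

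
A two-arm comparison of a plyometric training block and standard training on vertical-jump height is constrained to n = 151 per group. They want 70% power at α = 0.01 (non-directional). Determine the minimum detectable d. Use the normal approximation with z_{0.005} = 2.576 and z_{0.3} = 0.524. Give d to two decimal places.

For two independent groups of n = 151 each: d_min = (z_{α/2} + z_β)·√(2/n).
z-sum = 2.576 + 0.524 = 3.100.
d_min = 3.100 × √(2/151) = 3.100 × 0.1151 = 0.357.

d_min ≈ 0.36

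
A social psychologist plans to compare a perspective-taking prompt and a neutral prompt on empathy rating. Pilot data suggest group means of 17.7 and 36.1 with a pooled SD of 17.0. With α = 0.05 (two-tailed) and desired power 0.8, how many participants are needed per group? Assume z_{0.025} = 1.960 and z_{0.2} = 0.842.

Cohen's d = |M₁ − M₂| / SD_pooled = |17.7 − 36.1| / 17.0 = 18.4 / 17.0 = 1.082.
For two independent groups with equal n: n = 2·((z_{α/2} + z_β) / d)².
z_{α/2} + z_β = 1.960 + 0.842 = 2.802.
n = 2 × (2.802 / 1.082)² = 2 × 2.590² = 2 × 6.71 = 13.4.
Round up to the next whole participant.

n = 14 per group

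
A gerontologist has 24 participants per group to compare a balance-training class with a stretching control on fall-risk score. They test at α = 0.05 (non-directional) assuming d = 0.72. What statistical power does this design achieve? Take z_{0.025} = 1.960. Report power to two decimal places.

For two equal groups, power = Φ(d·√(n/2) − z_{α/2}).
d·√(n/2) = 0.72 × √(24/2) = 0.72 × 3.464 = 2.494.
z_β = 2.494 − 1.960 = 0.534.
Power = Φ(0.534) = 0.703.

power ≈ 0.70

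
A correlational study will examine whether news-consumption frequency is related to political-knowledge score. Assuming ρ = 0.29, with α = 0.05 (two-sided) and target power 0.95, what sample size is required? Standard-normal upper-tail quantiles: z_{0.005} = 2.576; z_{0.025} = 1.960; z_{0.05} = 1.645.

n = 149

Fisher's z: C = ½·ln((1+r)/(1−r)) = ½·ln(1.8169) = 0.2986.
n = ((z_{α/2} + z_β)/C)² + 3.
(1.960 + 1.645) / 0.2986 = 3.605 / 0.2986 = 12.073.
n = 12.073² + 3 = 145.76 + 3 = 148.8.
Round up.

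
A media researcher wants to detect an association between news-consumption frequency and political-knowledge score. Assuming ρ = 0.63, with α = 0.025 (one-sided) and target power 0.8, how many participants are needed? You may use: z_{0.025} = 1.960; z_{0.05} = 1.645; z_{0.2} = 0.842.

n = 18

Fisher's z: C = ½·ln((1+r)/(1−r)) = ½·ln(4.4054) = 0.7414.
n = ((z_{α} + z_β)/C)² + 3.
(1.960 + 0.842) / 0.7414 = 2.802 / 0.7414 = 3.779.
n = 3.779² + 3 = 14.28 + 3 = 17.3.
Round up.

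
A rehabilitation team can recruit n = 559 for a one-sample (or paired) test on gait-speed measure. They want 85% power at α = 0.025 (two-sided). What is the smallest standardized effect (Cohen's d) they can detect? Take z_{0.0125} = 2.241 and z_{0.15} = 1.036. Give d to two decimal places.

d_min ≈ 0.14

For a single sample (or paired design) of n = 559: d_min = (z_{α/2} + z_β)/√n.
z-sum = 2.241 + 1.036 = 3.277.
d_min = 3.277 / √559 = 3.277 / 23.643 = 0.139.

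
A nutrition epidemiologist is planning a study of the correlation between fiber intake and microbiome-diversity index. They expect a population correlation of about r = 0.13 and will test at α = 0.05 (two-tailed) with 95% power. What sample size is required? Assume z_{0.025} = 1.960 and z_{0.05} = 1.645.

n = 764

Fisher's z: C = ½·ln((1+r)/(1−r)) = ½·ln(1.2989) = 0.1307.
n = ((z_{α/2} + z_β)/C)² + 3.
(1.960 + 1.645) / 0.1307 = 3.605 / 0.1307 = 27.582.
n = 27.582² + 3 = 760.78 + 3 = 763.8.
Round up.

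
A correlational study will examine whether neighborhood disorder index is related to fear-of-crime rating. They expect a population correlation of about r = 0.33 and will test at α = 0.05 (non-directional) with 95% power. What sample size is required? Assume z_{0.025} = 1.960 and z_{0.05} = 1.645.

n = 114

Fisher's z: C = ½·ln((1+r)/(1−r)) = ½·ln(1.9851) = 0.3428.
n = ((z_{α/2} + z_β)/C)² + 3.
(1.960 + 1.645) / 0.3428 = 3.605 / 0.3428 = 10.516.
n = 10.516² + 3 = 110.59 + 3 = 113.6.
Round up.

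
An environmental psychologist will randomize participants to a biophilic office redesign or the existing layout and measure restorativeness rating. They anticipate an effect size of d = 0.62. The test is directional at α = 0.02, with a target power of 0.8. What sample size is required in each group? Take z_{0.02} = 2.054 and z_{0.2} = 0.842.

n = 44 per group

For two independent groups with equal n: n = 2·((z_{α} + z_β) / d)².
z_{α} + z_β = 2.054 + 0.842 = 2.896.
n = 2 × (2.896 / 0.62)² = 2 × 4.671² = 2 × 21.82 = 43.6.
Round up to the next whole participant.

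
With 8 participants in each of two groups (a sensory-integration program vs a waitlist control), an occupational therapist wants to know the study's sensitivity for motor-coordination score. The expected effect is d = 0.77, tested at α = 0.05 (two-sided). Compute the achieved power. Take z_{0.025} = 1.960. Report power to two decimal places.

For two equal groups, power = Φ(d·√(n/2) − z_{α/2}).
d·√(n/2) = 0.77 × √(8/2) = 0.77 × 2.000 = 1.540.
z_β = 1.540 − 1.960 = -0.420.
Power = Φ(-0.420) = 0.337.

power ≈ 0.34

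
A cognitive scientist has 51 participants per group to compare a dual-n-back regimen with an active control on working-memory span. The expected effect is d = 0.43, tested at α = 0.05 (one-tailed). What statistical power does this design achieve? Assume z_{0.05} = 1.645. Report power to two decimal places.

power ≈ 0.70

For two equal groups, power = Φ(d·√(n/2) − z_{α}).
d·√(n/2) = 0.43 × √(51/2) = 0.43 × 5.050 = 2.171.
z_β = 2.171 − 1.645 = 0.526.
Power = Φ(0.526) = 0.701.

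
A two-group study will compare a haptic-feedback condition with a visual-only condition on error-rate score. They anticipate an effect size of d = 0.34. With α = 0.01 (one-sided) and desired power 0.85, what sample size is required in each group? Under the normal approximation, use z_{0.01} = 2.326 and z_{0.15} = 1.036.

n = 196 per group

For two independent groups with equal n: n = 2·((z_{α} + z_β) / d)².
z_{α} + z_β = 2.326 + 1.036 = 3.362.
n = 2 × (3.362 / 0.34)² = 2 × 9.888² = 2 × 97.78 = 195.6.
Round up to the next whole participant.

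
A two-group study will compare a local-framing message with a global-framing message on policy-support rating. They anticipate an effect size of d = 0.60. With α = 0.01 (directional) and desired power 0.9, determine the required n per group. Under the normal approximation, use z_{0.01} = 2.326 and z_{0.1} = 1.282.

For two independent groups with equal n: n = 2·((z_{α} + z_β) / d)².
z_{α} + z_β = 2.326 + 1.282 = 3.608.
n = 2 × (3.608 / 0.60)² = 2 × 6.013² = 2 × 36.16 = 72.3.
Round up to the next whole participant.

n = 73 per group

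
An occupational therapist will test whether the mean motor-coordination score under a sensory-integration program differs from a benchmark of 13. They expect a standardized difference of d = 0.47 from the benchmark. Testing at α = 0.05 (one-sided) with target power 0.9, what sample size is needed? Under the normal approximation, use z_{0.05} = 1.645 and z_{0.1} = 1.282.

For a one-sample test: n = ((z_{α} + z_β) / d)².
z_{α} + z_β = 1.645 + 1.282 = 2.927.
n = (2.927 / 0.47)² = 6.228² = 38.78.
Round up.

n = 39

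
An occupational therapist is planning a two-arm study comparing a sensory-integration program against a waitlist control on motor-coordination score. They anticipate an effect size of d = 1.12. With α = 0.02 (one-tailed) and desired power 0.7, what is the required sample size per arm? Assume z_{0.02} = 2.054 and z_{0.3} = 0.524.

For two independent groups with equal n: n = 2·((z_{α} + z_β) / d)².
z_{α} + z_β = 2.054 + 0.524 = 2.578.
n = 2 × (2.578 / 1.12)² = 2 × 2.302² = 2 × 5.30 = 10.6.
Round up to the next whole participant.

n = 11 per group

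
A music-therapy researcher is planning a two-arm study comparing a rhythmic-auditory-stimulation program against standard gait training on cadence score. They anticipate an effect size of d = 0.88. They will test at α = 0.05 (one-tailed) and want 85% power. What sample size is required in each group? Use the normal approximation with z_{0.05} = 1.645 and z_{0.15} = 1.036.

n = 19 per group

For two independent groups with equal n: n = 2·((z_{α} + z_β) / d)².
z_{α} + z_β = 1.645 + 1.036 = 2.681.
n = 2 × (2.681 / 0.88)² = 2 × 3.047² = 2 × 9.28 = 18.6.
Round up to the next whole participant.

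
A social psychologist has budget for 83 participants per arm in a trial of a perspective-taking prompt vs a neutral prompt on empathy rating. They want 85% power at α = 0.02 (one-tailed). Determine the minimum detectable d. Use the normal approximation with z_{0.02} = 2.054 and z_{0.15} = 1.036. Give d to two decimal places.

For two independent groups of n = 83 each: d_min = (z_{α} + z_β)·√(2/n).
z-sum = 2.054 + 1.036 = 3.090.
d_min = 3.090 × √(2/83) = 3.090 × 0.1552 = 0.480.

d_min ≈ 0.48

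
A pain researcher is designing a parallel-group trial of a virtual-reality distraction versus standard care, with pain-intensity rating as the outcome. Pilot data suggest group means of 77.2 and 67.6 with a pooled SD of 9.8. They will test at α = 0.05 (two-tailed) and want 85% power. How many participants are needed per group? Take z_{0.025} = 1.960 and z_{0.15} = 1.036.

n = 19 per group

Cohen's d = |M₁ − M₂| / SD_pooled = |77.2 − 67.6| / 9.8 = 9.6 / 9.8 = 0.980.
For two independent groups with equal n: n = 2·((z_{α/2} + z_β) / d)².
z_{α/2} + z_β = 1.960 + 1.036 = 2.996.
n = 2 × (2.996 / 0.980)² = 2 × 3.057² = 2 × 9.35 = 18.7.
Round up to the next whole participant.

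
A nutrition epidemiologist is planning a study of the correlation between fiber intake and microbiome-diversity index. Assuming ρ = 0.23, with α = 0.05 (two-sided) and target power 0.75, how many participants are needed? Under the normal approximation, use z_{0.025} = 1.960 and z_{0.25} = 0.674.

n = 130

Fisher's z: C = ½·ln((1+r)/(1−r)) = ½·ln(1.5974) = 0.2342.
n = ((z_{α/2} + z_β)/C)² + 3.
(1.960 + 0.674) / 0.2342 = 2.634 / 0.2342 = 11.247.
n = 11.247² + 3 = 126.49 + 3 = 129.5.
Round up.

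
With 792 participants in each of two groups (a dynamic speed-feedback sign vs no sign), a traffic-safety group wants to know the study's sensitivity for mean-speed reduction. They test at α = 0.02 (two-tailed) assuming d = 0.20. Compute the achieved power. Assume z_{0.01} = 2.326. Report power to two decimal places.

For two equal groups, power = Φ(d·√(n/2) − z_{α/2}).
d·√(n/2) = 0.20 × √(792/2) = 0.20 × 19.900 = 3.980.
z_β = 3.980 − 2.326 = 1.654.
Power = Φ(1.654) = 0.951.

power ≈ 0.95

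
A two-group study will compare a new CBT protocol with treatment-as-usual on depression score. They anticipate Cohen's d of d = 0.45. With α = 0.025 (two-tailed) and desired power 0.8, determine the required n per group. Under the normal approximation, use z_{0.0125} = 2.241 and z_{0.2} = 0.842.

n = 94 per group

For two independent groups with equal n: n = 2·((z_{α/2} + z_β) / d)².
z_{α/2} + z_β = 2.241 + 0.842 = 3.083.
n = 2 × (3.083 / 0.45)² = 2 × 6.851² = 2 × 46.94 = 93.9.
Round up to the next whole participant.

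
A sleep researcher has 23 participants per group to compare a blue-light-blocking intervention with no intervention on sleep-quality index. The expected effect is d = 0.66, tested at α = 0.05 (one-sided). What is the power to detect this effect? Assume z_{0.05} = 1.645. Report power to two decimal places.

power ≈ 0.72

For two equal groups, power = Φ(d·√(n/2) − z_{α}).
d·√(n/2) = 0.66 × √(23/2) = 0.66 × 3.391 = 2.238.
z_β = 2.238 − 1.645 = 0.593.
Power = Φ(0.593) = 0.723.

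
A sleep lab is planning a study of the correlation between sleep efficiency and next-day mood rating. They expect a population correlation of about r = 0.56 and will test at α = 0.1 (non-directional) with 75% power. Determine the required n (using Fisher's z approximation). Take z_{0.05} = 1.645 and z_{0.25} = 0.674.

n = 17

Fisher's z: C = ½·ln((1+r)/(1−r)) = ½·ln(3.5455) = 0.6328.
n = ((z_{α/2} + z_β)/C)² + 3.
(1.645 + 0.674) / 0.6328 = 2.319 / 0.6328 = 3.665.
n = 3.665² + 3 = 13.43 + 3 = 16.4.
Round up.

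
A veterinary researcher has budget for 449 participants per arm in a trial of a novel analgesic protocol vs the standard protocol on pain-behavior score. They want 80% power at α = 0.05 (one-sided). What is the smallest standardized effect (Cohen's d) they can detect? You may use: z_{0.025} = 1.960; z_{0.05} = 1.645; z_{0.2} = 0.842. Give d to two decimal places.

d_min ≈ 0.17

For two independent groups of n = 449 each: d_min = (z_{α} + z_β)·√(2/n).
z-sum = 1.645 + 0.842 = 2.487.
d_min = 2.487 × √(2/449) = 2.487 × 0.0667 = 0.166.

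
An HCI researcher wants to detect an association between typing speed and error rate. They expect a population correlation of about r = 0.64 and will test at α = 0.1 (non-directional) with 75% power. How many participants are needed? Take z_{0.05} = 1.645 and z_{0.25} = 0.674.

Fisher's z: C = ½·ln((1+r)/(1−r)) = ½·ln(4.5556) = 0.7582.
n = ((z_{α/2} + z_β)/C)² + 3.
(1.645 + 0.674) / 0.7582 = 2.319 / 0.7582 = 3.059.
n = 3.059² + 3 = 9.35 + 3 = 12.4.
Round up.

n = 13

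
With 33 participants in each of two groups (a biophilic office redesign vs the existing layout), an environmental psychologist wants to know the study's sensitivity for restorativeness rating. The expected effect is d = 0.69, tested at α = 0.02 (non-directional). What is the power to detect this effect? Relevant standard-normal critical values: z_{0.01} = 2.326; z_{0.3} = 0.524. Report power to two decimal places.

For two equal groups, power = Φ(d·√(n/2) − z_{α/2}).
d·√(n/2) = 0.69 × √(33/2) = 0.69 × 4.062 = 2.803.
z_β = 2.803 − 2.326 = 0.477.
Power = Φ(0.477) = 0.683.

power ≈ 0.68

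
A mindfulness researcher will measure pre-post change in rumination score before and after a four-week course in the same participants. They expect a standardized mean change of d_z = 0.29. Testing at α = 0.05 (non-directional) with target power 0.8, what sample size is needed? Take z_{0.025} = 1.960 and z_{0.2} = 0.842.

n = 94 pairs

For a paired (one-sample on differences) test: n = ((z_{α/2} + z_β) / d)².
z_{α/2} + z_β = 1.960 + 0.842 = 2.802.
n = (2.802 / 0.29)² = 9.662² = 93.36.
Round up.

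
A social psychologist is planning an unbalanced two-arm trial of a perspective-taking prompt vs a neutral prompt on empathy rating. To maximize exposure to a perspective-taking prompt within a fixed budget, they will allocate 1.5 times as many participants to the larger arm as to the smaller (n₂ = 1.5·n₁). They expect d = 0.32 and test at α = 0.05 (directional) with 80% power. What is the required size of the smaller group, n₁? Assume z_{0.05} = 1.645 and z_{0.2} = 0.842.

With allocation ratio k = n₂/n₁ = 1.5, Var(x̄₁−x̄₂) = σ²(1/n₁ + 1/(k·n₁)) = σ²·(k+1)/(k·n₁).
So n₁ = (1 + 1/k)·((z_{α} + z_β)/d)² = 1.667 × (2.487/0.32)².
n₁ = 1.667 × 60.40 = 100.7.
Round up: n₁ = 101, giving n₂ = ⌈1.5 × 101⌉ = ⌈151.5⌉ = 152.

n₁ = 101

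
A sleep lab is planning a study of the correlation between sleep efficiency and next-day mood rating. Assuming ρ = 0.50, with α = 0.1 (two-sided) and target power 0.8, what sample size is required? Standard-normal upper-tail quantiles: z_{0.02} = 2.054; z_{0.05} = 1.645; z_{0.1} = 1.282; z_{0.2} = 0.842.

n = 24

Fisher's z: C = ½·ln((1+r)/(1−r)) = ½·ln(3.0000) = 0.5493.
n = ((z_{α/2} + z_β)/C)² + 3.
(1.645 + 0.842) / 0.5493 = 2.487 / 0.5493 = 4.528.
n = 4.528² + 3 = 20.50 + 3 = 23.5.
Round up.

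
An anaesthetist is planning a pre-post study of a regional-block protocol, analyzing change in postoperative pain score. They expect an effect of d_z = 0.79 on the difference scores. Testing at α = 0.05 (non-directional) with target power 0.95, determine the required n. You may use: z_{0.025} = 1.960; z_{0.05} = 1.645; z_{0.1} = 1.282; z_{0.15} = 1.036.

n = 21 pairs

For a paired (one-sample on differences) test: n = ((z_{α/2} + z_β) / d)².
z_{α/2} + z_β = 1.960 + 1.645 = 3.605.
n = (3.605 / 0.79)² = 4.563² = 20.82.
Round up.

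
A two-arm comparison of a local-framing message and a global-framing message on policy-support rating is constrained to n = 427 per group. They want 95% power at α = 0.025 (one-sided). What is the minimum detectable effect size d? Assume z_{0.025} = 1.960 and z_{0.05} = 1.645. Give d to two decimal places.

d_min ≈ 0.25

For two independent groups of n = 427 each: d_min = (z_{α} + z_β)·√(2/n).
z-sum = 1.960 + 1.645 = 3.605.
d_min = 3.605 × √(2/427) = 3.605 × 0.0684 = 0.247.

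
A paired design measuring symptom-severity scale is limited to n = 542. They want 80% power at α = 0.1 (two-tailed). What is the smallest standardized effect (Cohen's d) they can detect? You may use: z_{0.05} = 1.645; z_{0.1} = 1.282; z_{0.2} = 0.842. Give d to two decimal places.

For a single sample (or paired design) of n = 542: d_min = (z_{α/2} + z_β)/√n.
z-sum = 1.645 + 0.842 = 2.487.
d_min = 2.487 / √542 = 2.487 / 23.281 = 0.107.

d_min ≈ 0.11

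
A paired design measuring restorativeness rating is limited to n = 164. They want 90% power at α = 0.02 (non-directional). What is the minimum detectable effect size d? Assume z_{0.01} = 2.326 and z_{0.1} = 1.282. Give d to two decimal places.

For a single sample (or paired design) of n = 164: d_min = (z_{α/2} + z_β)/√n.
z-sum = 2.326 + 1.282 = 3.608.
d_min = 3.608 / √164 = 3.608 / 12.806 = 0.282.

d_min ≈ 0.28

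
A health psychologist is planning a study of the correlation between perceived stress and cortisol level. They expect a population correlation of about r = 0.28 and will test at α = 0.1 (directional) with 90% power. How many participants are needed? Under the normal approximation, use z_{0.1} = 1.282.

n = 83

Fisher's z: C = ½·ln((1+r)/(1−r)) = ½·ln(1.7778) = 0.2877.
n = ((z_{α} + z_β)/C)² + 3.
(1.282 + 1.282) / 0.2877 = 2.564 / 0.2877 = 8.912.
n = 8.912² + 3 = 79.42 + 3 = 82.4.
Round up.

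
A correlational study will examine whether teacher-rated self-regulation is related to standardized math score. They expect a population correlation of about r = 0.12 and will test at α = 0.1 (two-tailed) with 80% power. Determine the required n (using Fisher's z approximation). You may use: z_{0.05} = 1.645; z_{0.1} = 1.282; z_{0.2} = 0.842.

Fisher's z: C = ½·ln((1+r)/(1−r)) = ½·ln(1.2727) = 0.1206.
n = ((z_{α/2} + z_β)/C)² + 3.
(1.645 + 0.842) / 0.1206 = 2.487 / 0.1206 = 20.622.
n = 20.622² + 3 = 425.26 + 3 = 428.3.
Round up.

n = 429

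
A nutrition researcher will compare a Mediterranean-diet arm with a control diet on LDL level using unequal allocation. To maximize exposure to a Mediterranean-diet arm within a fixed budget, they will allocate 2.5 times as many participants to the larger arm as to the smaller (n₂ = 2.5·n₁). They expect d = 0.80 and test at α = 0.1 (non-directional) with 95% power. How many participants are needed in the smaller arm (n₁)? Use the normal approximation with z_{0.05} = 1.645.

n₁ = 24

With allocation ratio k = n₂/n₁ = 2.5, Var(x̄₁−x̄₂) = σ²(1/n₁ + 1/(k·n₁)) = σ²·(k+1)/(k·n₁).
So n₁ = (1 + 1/k)·((z_{α/2} + z_β)/d)² = 1.400 × (3.290/0.80)².
n₁ = 1.400 × 16.91 = 23.7.
Round up: n₁ = 24, giving n₂ = 2.5 × 24 = 60.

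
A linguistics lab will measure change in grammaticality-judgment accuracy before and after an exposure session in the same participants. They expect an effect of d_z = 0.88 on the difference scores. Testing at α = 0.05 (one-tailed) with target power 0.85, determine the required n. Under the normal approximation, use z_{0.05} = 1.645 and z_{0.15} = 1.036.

For a paired (one-sample on differences) test: n = ((z_{α} + z_β) / d)².
z_{α} + z_β = 1.645 + 1.036 = 2.681.
n = (2.681 / 0.88)² = 3.047² = 9.28.
Round up.

n = 10 pairs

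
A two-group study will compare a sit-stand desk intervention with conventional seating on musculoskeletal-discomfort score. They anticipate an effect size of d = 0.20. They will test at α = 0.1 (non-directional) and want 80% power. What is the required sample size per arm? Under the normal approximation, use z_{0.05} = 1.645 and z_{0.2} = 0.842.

For two independent groups with equal n: n = 2·((z_{α/2} + z_β) / d)².
z_{α/2} + z_β = 1.645 + 0.842 = 2.487.
n = 2 × (2.487 / 0.20)² = 2 × 12.435² = 2 × 154.63 = 309.3.
Round up to the next whole participant.

n = 310 per group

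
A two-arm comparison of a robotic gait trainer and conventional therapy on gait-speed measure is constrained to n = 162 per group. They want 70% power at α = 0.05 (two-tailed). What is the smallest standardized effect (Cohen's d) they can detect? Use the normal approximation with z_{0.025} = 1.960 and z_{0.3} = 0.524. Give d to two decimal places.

For two independent groups of n = 162 each: d_min = (z_{α/2} + z_β)·√(2/n).
z-sum = 1.960 + 0.524 = 2.484.
d_min = 2.484 × √(2/162) = 2.484 × 0.1111 = 0.276.

d_min ≈ 0.28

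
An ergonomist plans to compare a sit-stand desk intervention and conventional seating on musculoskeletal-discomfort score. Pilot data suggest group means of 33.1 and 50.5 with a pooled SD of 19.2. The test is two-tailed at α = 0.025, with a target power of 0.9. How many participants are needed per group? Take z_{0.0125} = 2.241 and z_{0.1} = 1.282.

n = 31 per group

Cohen's d = |M₁ − M₂| / SD_pooled = |33.1 − 50.5| / 19.2 = 17.4 / 19.2 = 0.906.
For two independent groups with equal n: n = 2·((z_{α/2} + z_β) / d)².
z_{α/2} + z_β = 2.241 + 1.282 = 3.523.
n = 2 × (3.523 / 0.906)² = 2 × 3.889² = 2 × 15.12 = 30.2.
Round up to the next whole participant.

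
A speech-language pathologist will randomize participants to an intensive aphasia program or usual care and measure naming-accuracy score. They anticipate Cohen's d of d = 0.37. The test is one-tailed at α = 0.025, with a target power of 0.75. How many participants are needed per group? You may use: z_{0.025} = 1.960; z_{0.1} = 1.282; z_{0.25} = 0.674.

For two independent groups with equal n: n = 2·((z_{α} + z_β) / d)².
z_{α} + z_β = 1.960 + 0.674 = 2.634.
n = 2 × (2.634 / 0.37)² = 2 × 7.119² = 2 × 50.68 = 101.4.
Round up to the next whole participant.

n = 102 per group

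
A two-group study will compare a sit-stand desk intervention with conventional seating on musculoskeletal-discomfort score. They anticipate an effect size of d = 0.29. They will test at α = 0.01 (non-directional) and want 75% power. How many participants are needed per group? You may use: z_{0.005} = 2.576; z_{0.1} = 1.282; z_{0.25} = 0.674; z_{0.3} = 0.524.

For two independent groups with equal n: n = 2·((z_{α/2} + z_β) / d)².
z_{α/2} + z_β = 2.576 + 0.674 = 3.250.
n = 2 × (3.250 / 0.29)² = 2 × 11.207² = 2 × 125.59 = 251.2.
Round up to the next whole participant.

n = 252 per group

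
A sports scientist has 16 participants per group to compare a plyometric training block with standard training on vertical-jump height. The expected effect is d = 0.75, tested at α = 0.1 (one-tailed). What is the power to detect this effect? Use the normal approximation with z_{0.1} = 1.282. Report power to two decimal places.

power ≈ 0.80

For two equal groups, power = Φ(d·√(n/2) − z_{α}).
d·√(n/2) = 0.75 × √(16/2) = 0.75 × 2.828 = 2.121.
z_β = 2.121 − 1.282 = 0.839.
Power = Φ(0.839) = 0.799.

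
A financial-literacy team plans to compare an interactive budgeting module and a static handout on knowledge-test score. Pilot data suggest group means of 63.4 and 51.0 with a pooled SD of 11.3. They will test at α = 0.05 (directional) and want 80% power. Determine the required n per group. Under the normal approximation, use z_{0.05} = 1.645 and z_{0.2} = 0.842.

n = 11 per group

Cohen's d = |M₁ − M₂| / SD_pooled = |63.4 − 51.0| / 11.3 = 12.4 / 11.3 = 1.097.
For two independent groups with equal n: n = 2·((z_{α} + z_β) / d)².
z_{α} + z_β = 1.645 + 0.842 = 2.487.
n = 2 × (2.487 / 1.097)² = 2 × 2.267² = 2 × 5.14 = 10.3.
Round up to the next whole participant.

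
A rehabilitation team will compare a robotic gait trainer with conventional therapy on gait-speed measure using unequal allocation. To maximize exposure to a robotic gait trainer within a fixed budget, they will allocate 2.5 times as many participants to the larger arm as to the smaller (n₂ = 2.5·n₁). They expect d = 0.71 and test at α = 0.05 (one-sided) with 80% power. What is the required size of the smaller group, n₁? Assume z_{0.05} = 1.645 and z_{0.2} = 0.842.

With allocation ratio k = n₂/n₁ = 2.5, Var(x̄₁−x̄₂) = σ²(1/n₁ + 1/(k·n₁)) = σ²·(k+1)/(k·n₁).
So n₁ = (1 + 1/k)·((z_{α} + z_β)/d)² = 1.400 × (2.487/0.71)².
n₁ = 1.400 × 12.27 = 17.2.
Round up: n₁ = 18, giving n₂ = 2.5 × 18 = 45.

n₁ = 18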